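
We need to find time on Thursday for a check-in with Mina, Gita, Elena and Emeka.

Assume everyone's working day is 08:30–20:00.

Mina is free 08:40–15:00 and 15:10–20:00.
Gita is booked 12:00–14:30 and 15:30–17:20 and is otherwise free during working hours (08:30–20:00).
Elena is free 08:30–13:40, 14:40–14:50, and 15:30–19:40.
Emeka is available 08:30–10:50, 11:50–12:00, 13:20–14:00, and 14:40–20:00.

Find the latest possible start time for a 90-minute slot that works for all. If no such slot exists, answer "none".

18:10

Gita free within 08:30–20:00: 08:30–12:00, 14:30–15:30, 17:20–20:00.
Mina ∩ Gita: 08:40–12:00, 14:30–15:00, 15:10–15:30, 17:20–20:00.
Mina ∩ Gita ∩ Elena: 08:40–12:00, 14:40–14:50, 17:20–19:40.
Mina ∩ Gita ∩ Elena ∩ Emeka: 08:40–10:50, 11:50–12:00, 14:40–14:50, 17:20–19:40.
Windows ≥ 90 min: 08:40–10:50, 17:20–19:40.
Latest start in the last window 17:20–19:40 is 19:40 − 90 min = 18:10.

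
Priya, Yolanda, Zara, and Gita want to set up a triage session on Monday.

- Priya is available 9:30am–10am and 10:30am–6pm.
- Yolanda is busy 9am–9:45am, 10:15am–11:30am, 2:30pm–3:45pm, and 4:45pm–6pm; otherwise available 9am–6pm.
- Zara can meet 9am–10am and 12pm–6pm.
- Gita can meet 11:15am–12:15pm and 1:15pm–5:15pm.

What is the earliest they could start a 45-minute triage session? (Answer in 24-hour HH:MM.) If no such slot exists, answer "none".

13:15

Yolanda free within 09:00–18:00: 09:45–10:15, 11:30–14:30, 15:45–16:45.
Priya ∩ Yolanda: 09:45–10:00, 11:30–14:30, 15:45–16:45.
Priya ∩ Yolanda ∩ Zara: 09:45–10:00, 12:00–14:30, 15:45–16:45.
Priya ∩ Yolanda ∩ Zara ∩ Gita: 12:00–12:15, 13:15–14:30, 15:45–16:45.
Windows ≥ 45 min: 13:15–14:30, 15:45–16:45.
Earliest such window starts at 13:15.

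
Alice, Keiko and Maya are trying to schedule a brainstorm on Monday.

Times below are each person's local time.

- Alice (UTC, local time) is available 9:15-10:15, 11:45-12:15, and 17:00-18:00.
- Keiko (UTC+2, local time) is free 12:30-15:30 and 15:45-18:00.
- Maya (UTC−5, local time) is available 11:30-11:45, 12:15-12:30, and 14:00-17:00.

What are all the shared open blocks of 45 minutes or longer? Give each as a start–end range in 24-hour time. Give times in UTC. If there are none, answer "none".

none

Alice → UTC: 09:15–10:15, 11:45–12:15, 17:00–18:00.
Keiko → UTC: 10:30–13:30, 13:45–16:00.
Maya → UTC: 16:30–16:45, 17:15–17:30, 19:00–22:00.
Alice ∩ Keiko: 11:45–12:15.
Alice ∩ Keiko ∩ Maya: (none).
Windows ≥ 45 min: (none).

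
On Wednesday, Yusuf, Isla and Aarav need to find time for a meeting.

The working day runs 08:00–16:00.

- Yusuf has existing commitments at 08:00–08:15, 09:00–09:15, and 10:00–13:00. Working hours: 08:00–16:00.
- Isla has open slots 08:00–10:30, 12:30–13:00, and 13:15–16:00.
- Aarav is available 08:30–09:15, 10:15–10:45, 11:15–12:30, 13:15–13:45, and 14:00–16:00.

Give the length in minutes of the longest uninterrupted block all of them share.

Yusuf free within 08:00–16:00: 08:15–09:00, 09:15–10:00, 13:00–16:00.
Yusuf ∩ Isla: 08:15–09:00, 09:15–10:00, 13:15–16:00.
Yusuf ∩ Isla ∩ Aarav: 08:30–09:00, 13:15–13:45, 14:00–16:00.
Common window lengths: 30, 30, 120 min; longest is 120.

120 minutes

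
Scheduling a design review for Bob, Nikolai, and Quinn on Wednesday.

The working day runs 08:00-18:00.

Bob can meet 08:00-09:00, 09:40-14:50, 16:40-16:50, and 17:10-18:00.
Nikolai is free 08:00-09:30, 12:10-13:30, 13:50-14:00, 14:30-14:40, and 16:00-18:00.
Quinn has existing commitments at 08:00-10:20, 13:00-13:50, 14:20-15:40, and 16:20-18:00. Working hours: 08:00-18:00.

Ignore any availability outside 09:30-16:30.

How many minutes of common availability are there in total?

60 minutes

Quinn free within 08:00–18:00: 10:20–13:00, 13:50–14:20, 15:40–16:20.
Bob ∩ Nikolai: 08:00–09:00, 12:10–13:30, 13:50–14:00, 14:30–14:40, 16:40–16:50, 17:10–18:00.
Bob ∩ Nikolai ∩ Quinn: 12:10–13:00, 13:50–14:00.
Restricted to 09:30–16:30: 12:10–13:00, 13:50–14:00.
Total common minutes: 50 + 10 = 60.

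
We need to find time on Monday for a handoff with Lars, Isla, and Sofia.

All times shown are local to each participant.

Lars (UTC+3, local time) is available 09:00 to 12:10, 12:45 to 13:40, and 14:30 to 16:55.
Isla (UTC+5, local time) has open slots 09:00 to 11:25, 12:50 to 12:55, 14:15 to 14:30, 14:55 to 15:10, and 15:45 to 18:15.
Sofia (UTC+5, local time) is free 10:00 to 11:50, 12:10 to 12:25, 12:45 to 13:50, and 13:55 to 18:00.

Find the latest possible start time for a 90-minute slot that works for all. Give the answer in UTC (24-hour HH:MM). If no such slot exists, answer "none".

11:30

Lars → UTC: 06:00–09:10, 09:45–10:40, 11:30–13:55.
Isla → UTC: 04:00–06:25, 07:50–07:55, 09:15–09:30, 09:55–10:10, 10:45–13:15.
Sofia → UTC: 05:00–06:50, 07:10–07:25, 07:45–08:50, 08:55–13:00.
Lars ∩ Isla: 06:00–06:25, 07:50–07:55, 09:55–10:10, 11:30–13:15.
Lars ∩ Isla ∩ Sofia: 06:00–06:25, 07:50–07:55, 09:55–10:10, 11:30–13:00.
Windows ≥ 90 min: 11:30–13:00.
Latest start in the last window 11:30–13:00 is 13:00 − 90 min = 11:30.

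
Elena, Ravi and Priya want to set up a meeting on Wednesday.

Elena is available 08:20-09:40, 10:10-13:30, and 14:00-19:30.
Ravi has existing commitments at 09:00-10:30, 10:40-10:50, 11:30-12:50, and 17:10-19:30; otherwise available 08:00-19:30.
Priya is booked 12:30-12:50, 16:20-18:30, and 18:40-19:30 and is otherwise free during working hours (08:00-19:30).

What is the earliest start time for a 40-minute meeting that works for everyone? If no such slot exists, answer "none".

Ravi free within 08:00–19:30: 08:00–09:00, 10:30–10:40, 10:50–11:30, 12:50–17:10.
Priya free within 08:00–19:30: 08:00–12:30, 12:50–16:20, 18:30–18:40.
Elena ∩ Ravi: 08:20–09:00, 10:30–10:40, 10:50–11:30, 12:50–13:30, 14:00–17:10.
Elena ∩ Ravi ∩ Priya: 08:20–09:00, 10:30–10:40, 10:50–11:30, 12:50–13:30, 14:00–16:20.
Windows ≥ 40 min: 08:20–09:00, 10:50–11:30, 12:50–13:30, 14:00–16:20.
Earliest such window starts at 08:20.

08:20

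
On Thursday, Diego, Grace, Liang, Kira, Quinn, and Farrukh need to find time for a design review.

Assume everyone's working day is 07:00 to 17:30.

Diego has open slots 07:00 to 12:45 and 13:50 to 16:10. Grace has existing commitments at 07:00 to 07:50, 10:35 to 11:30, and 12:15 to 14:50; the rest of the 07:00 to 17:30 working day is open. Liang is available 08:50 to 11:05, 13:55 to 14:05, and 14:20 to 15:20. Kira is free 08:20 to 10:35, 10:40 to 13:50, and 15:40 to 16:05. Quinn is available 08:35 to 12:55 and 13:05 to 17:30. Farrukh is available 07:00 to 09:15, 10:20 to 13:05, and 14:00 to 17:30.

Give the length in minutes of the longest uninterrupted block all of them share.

Grace free within 07:00–17:30: 07:50–10:35, 11:30–12:15, 14:50–17:30.
Diego ∩ Grace: 07:50–10:35, 11:30–12:15, 14:50–16:10.
Diego ∩ Grace ∩ Liang: 08:50–10:35, 14:50–15:20.
Diego ∩ Grace ∩ Liang ∩ Kira: 08:50–10:35.
Diego ∩ Grace ∩ Liang ∩ Kira ∩ Quinn: 08:50–10:35.
Diego ∩ Grace ∩ Liang ∩ Kira ∩ Quinn ∩ Farrukh: 08:50–09:15, 10:20–10:35.
Common window lengths: 25, 15 min; longest is 25.

25 minutes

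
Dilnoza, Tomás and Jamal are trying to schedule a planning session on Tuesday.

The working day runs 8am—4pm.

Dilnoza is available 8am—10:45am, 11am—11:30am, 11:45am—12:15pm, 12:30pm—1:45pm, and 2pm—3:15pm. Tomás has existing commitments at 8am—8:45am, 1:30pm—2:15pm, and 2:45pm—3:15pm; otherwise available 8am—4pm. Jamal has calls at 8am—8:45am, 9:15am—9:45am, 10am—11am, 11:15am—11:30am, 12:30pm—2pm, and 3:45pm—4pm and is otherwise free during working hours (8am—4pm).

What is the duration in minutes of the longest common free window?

Tomás free within 08:00–16:00: 08:45–13:30, 14:15–14:45, 15:15–16:00.
Jamal free within 08:00–16:00: 08:45–09:15, 09:45–10:00, 11:00–11:15, 11:30–12:30, 14:00–15:45.
Dilnoza ∩ Tomás: 08:45–10:45, 11:00–11:30, 11:45–12:15, 12:30–13:30, 14:15–14:45.
Dilnoza ∩ Tomás ∩ Jamal: 08:45–09:15, 09:45–10:00, 11:00–11:15, 11:45–12:15, 14:15–14:45.
Common window lengths: 30, 15, 15, 30, 30 min; longest is 30.

30 minutes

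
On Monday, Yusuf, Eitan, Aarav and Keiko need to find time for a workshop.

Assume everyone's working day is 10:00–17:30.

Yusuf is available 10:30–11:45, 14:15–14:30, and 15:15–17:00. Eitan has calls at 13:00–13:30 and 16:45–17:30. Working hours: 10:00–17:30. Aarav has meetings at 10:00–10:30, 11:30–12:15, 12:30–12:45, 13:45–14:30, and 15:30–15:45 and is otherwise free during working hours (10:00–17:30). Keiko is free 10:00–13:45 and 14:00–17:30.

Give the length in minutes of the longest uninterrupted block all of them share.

60 minutes

Eitan free within 10:00–17:30: 10:00–13:00, 13:30–16:45.
Aarav free within 10:00–17:30: 10:30–11:30, 12:15–12:30, 12:45–13:45, 14:30–15:30, 15:45–17:30.
Yusuf ∩ Eitan: 10:30–11:45, 14:15–14:30, 15:15–16:45.
Yusuf ∩ Eitan ∩ Aarav: 10:30–11:30, 15:15–15:30, 15:45–16:45.
Yusuf ∩ Eitan ∩ Aarav ∩ Keiko: 10:30–11:30, 15:15–15:30, 15:45–16:45.
Common window lengths: 60, 15, 60 min; longest is 60.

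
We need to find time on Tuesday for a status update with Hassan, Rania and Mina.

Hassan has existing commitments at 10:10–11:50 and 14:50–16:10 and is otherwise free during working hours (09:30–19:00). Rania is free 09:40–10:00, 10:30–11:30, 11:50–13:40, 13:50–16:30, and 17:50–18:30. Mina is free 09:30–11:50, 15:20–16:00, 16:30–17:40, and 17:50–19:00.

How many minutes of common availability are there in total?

Hassan free within 09:30–19:00: 09:30–10:10, 11:50–14:50, 16:10–19:00.
Hassan ∩ Rania: 09:40–10:00, 11:50–13:40, 13:50–14:50, 16:10–16:30, 17:50–18:30.
Hassan ∩ Rania ∩ Mina: 09:40–10:00, 17:50–18:30.
Total common minutes: 20 + 40 = 60.

60 minutes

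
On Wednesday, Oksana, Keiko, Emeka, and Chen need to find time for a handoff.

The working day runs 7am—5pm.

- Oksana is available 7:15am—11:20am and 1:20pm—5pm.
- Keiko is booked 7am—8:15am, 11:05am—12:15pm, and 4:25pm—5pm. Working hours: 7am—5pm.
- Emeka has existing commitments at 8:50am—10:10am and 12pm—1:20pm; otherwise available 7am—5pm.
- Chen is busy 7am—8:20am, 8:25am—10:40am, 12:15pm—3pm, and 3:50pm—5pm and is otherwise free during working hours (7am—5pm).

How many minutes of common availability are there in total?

80 minutes

Keiko free within 07:00–17:00: 08:15–11:05, 12:15–16:25.
Emeka free within 07:00–17:00: 07:00–08:50, 10:10–12:00, 13:20–17:00.
Chen free within 07:00–17:00: 08:20–08:25, 10:40–12:15, 15:00–15:50.
Oksana ∩ Keiko: 08:15–11:05, 13:20–16:25.
Oksana ∩ Keiko ∩ Emeka: 08:15–08:50, 10:10–11:05, 13:20–16:25.
Oksana ∩ Keiko ∩ Emeka ∩ Chen: 08:20–08:25, 10:40–11:05, 15:00–15:50.
Total common minutes: 5 + 25 + 50 = 80.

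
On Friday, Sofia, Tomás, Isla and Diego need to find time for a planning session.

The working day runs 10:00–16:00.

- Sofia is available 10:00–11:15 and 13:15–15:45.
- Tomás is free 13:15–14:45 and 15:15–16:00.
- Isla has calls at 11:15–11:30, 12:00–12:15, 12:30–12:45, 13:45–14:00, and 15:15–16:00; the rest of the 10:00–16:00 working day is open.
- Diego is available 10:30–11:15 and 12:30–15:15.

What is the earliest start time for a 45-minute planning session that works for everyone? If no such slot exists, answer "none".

Isla free within 10:00–16:00: 10:00–11:15, 11:30–12:00, 12:15–12:30, 12:45–13:45, 14:00–15:15.
Sofia ∩ Tomás: 13:15–14:45, 15:15–15:45.
Sofia ∩ Tomás ∩ Isla: 13:15–13:45, 14:00–14:45.
Sofia ∩ Tomás ∩ Isla ∩ Diego: 13:15–13:45, 14:00–14:45.
Windows ≥ 45 min: 14:00–14:45.
Earliest such window starts at 14:00.

14:00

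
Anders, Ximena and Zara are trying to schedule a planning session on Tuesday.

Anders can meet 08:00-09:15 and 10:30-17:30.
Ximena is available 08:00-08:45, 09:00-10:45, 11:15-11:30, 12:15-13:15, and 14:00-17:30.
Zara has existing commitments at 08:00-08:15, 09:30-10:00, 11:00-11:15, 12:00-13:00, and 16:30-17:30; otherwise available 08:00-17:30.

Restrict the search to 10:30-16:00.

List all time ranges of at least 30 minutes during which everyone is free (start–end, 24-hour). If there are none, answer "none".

14:00–16:00

Zara free within 08:00–17:30: 08:15–09:30, 10:00–11:00, 11:15–12:00, 13:00–16:30.
Anders ∩ Ximena: 08:00–08:45, 09:00–09:15, 10:30–10:45, 11:15–11:30, 12:15–13:15, 14:00–17:30.
Anders ∩ Ximena ∩ Zara: 08:15–08:45, 09:00–09:15, 10:30–10:45, 11:15–11:30, 13:00–13:15, 14:00–16:30.
Restricted to 10:30–16:00: 10:30–10:45, 11:15–11:30, 13:00–13:15, 14:00–16:00.
Windows ≥ 30 min: 14:00–16:00.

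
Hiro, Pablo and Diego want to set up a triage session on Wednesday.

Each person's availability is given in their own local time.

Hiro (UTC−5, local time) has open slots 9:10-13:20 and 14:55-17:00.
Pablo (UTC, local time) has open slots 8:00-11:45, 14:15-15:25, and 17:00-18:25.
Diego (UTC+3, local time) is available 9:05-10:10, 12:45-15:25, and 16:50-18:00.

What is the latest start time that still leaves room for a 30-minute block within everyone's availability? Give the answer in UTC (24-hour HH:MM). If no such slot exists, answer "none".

14:30

Hiro → UTC: 14:10–18:20, 19:55–22:00.
Pablo → UTC: 08:00–11:45, 14:15–15:25, 17:00–18:25.
Diego → UTC: 06:05–07:10, 09:45–12:25, 13:50–15:00.
Hiro ∩ Pablo: 14:15–15:25, 17:00–18:20.
Hiro ∩ Pablo ∩ Diego: 14:15–15:00.
Windows ≥ 30 min: 14:15–15:00.
Latest start in the last window 14:15–15:00 is 15:00 − 30 min = 14:30.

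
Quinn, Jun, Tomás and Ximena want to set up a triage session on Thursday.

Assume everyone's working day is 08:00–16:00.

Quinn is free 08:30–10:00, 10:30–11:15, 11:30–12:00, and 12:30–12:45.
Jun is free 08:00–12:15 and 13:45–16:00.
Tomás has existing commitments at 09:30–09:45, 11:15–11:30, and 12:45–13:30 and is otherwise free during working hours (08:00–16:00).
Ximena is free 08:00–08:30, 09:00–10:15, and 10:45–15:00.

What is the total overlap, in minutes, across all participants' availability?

105 minutes

Tomás free within 08:00–16:00: 08:00–09:30, 09:45–11:15, 11:30–12:45, 13:30–16:00.
Quinn ∩ Jun: 08:30–10:00, 10:30–11:15, 11:30–12:00.
Quinn ∩ Jun ∩ Tomás: 08:30–09:30, 09:45–10:00, 10:30–11:15, 11:30–12:00.
Quinn ∩ Jun ∩ Tomás ∩ Ximena: 09:00–09:30, 09:45–10:00, 10:45–11:15, 11:30–12:00.
Total common minutes: 30 + 15 + 30 + 30 = 105.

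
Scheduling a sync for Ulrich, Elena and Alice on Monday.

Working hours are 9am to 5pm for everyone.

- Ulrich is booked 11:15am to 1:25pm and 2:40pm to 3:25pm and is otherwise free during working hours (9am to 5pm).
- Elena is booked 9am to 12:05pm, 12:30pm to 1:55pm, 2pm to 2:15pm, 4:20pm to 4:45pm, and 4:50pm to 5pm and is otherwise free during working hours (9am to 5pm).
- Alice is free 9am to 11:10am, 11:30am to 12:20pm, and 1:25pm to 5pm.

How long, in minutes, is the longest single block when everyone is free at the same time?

Ulrich free within 09:00–17:00: 09:00–11:15, 13:25–14:40, 15:25–17:00.
Elena free within 09:00–17:00: 12:05–12:30, 13:55–14:00, 14:15–16:20, 16:45–16:50.
Ulrich ∩ Elena: 13:55–14:00, 14:15–14:40, 15:25–16:20, 16:45–16:50.
Ulrich ∩ Elena ∩ Alice: 13:55–14:00, 14:15–14:40, 15:25–16:20, 16:45–16:50.
Common window lengths: 5, 25, 55, 5 min; longest is 55.

55 minutes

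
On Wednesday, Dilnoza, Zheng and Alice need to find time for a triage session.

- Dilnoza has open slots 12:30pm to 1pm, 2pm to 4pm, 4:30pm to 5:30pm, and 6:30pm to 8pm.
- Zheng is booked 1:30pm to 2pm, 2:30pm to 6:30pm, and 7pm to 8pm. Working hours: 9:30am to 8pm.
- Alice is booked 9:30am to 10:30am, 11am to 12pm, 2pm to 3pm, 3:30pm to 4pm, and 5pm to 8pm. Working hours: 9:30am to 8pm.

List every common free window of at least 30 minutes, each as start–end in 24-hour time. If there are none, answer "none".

12:30–13:00

Zheng free within 09:30–20:00: 09:30–13:30, 14:00–14:30, 18:30–19:00.
Alice free within 09:30–20:00: 10:30–11:00, 12:00–14:00, 15:00–15:30, 16:00–17:00.
Dilnoza ∩ Zheng: 12:30–13:00, 14:00–14:30, 18:30–19:00.
Dilnoza ∩ Zheng ∩ Alice: 12:30–13:00.
Windows ≥ 30 min: 12:30–13:00.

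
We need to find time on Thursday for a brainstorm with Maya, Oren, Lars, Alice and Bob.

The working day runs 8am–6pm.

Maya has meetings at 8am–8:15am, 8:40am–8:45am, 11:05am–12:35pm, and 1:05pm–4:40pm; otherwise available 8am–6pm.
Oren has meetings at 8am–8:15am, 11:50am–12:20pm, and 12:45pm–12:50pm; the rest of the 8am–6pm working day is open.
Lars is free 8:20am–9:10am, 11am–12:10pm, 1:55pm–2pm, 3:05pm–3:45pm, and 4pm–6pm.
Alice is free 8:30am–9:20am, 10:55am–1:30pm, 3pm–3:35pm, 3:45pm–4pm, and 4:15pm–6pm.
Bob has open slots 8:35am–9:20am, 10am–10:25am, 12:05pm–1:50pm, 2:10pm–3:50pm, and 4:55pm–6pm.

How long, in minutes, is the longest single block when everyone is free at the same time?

Maya free within 08:00–18:00: 08:15–08:40, 08:45–11:05, 12:35–13:05, 16:40–18:00.
Oren free within 08:00–18:00: 08:15–11:50, 12:20–12:45, 12:50–18:00.
Maya ∩ Oren: 08:15–08:40, 08:45–11:05, 12:35–12:45, 12:50–13:05, 16:40–18:00.
Maya ∩ Oren ∩ Lars: 08:20–08:40, 08:45–09:10, 11:00–11:05, 16:40–18:00.
Maya ∩ Oren ∩ Lars ∩ Alice: 08:30–08:40, 08:45–09:10, 11:00–11:05, 16:40–18:00.
Maya ∩ Oren ∩ Lars ∩ Alice ∩ Bob: 08:35–08:40, 08:45–09:10, 16:55–18:00.
Common window lengths: 5, 25, 65 min; longest is 65.

65 minutes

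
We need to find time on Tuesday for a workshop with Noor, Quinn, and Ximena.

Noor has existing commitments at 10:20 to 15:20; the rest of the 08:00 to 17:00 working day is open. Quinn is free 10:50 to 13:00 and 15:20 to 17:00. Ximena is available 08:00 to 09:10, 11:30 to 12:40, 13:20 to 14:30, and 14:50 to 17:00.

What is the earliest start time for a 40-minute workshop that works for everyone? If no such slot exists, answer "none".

15:20

Noor free within 08:00–17:00: 08:00–10:20, 15:20–17:00.
Noor ∩ Quinn: 15:20–17:00.
Noor ∩ Quinn ∩ Ximena: 15:20–17:00.
Windows ≥ 40 min: 15:20–17:00.
Earliest such window starts at 15:20.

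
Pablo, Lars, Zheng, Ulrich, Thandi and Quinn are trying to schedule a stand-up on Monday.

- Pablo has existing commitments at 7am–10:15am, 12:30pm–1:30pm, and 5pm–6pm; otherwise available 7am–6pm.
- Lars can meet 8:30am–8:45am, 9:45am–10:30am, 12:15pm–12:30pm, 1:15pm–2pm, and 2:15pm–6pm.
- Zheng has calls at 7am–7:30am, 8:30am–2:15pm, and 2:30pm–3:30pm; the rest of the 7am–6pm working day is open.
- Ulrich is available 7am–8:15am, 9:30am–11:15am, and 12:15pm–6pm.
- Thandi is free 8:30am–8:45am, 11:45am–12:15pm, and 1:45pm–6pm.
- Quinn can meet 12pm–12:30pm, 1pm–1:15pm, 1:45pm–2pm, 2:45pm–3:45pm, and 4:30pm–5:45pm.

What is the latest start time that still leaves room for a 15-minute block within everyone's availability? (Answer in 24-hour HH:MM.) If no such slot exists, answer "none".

Pablo free within 07:00–18:00: 10:15–12:30, 13:30–17:00.
Zheng free within 07:00–18:00: 07:30–08:30, 14:15–14:30, 15:30–18:00.
Pablo ∩ Lars: 10:15–10:30, 12:15–12:30, 13:30–14:00, 14:15–17:00.
Pablo ∩ Lars ∩ Zheng: 14:15–14:30, 15:30–17:00.
Pablo ∩ Lars ∩ Zheng ∩ Ulrich: 14:15–14:30, 15:30–17:00.
Pablo ∩ Lars ∩ Zheng ∩ Ulrich ∩ Thandi: 14:15–14:30, 15:30–17:00.
Pablo ∩ Lars ∩ Zheng ∩ Ulrich ∩ Thandi ∩ Quinn: 15:30–15:45, 16:30–17:00.
Windows ≥ 15 min: 15:30–15:45, 16:30–17:00.
Latest start in the last window 16:30–17:00 is 17:00 − 15 min = 16:45.

16:45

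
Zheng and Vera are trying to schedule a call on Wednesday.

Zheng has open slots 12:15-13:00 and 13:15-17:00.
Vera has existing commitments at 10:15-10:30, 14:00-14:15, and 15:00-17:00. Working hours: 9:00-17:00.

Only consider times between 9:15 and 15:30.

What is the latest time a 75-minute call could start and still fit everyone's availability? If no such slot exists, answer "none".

none

Vera free within 09:00–17:00: 09:00–10:15, 10:30–14:00, 14:15–15:00.
Zheng ∩ Vera: 12:15–13:00, 13:15–14:00, 14:15–15:00.
Restricted to 09:15–15:30: 12:15–13:00, 13:15–14:00, 14:15–15:00.
Windows ≥ 75 min: (none).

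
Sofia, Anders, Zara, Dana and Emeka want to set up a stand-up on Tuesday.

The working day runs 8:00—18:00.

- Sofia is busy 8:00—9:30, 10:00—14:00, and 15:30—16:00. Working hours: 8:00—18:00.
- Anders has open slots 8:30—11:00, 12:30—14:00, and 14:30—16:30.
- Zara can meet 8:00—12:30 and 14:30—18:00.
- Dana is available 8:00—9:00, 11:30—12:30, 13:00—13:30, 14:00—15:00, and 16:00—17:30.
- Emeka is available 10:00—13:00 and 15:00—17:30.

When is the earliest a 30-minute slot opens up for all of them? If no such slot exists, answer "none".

16:00

Sofia free within 08:00–18:00: 09:30–10:00, 14:00–15:30, 16:00–18:00.
Sofia ∩ Anders: 09:30–10:00, 14:30–15:30, 16:00–16:30.
Sofia ∩ Anders ∩ Zara: 09:30–10:00, 14:30–15:30, 16:00–16:30.
Sofia ∩ Anders ∩ Zara ∩ Dana: 14:30–15:00, 16:00–16:30.
Sofia ∩ Anders ∩ Zara ∩ Dana ∩ Emeka: 16:00–16:30.
Windows ≥ 30 min: 16:00–16:30.
Earliest such window starts at 16:00.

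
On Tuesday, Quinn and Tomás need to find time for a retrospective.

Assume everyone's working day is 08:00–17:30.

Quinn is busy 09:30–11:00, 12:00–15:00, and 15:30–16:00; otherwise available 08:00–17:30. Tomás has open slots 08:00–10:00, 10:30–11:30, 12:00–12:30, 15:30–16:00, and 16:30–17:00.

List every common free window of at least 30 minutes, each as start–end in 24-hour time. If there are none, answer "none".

08:00–09:30, 11:00–11:30, 16:30–17:00

Quinn free within 08:00–17:30: 08:00–09:30, 11:00–12:00, 15:00–15:30, 16:00–17:30.
Quinn ∩ Tomás: 08:00–09:30, 11:00–11:30, 16:30–17:00.
Windows ≥ 30 min: 08:00–09:30, 11:00–11:30, 16:30–17:00.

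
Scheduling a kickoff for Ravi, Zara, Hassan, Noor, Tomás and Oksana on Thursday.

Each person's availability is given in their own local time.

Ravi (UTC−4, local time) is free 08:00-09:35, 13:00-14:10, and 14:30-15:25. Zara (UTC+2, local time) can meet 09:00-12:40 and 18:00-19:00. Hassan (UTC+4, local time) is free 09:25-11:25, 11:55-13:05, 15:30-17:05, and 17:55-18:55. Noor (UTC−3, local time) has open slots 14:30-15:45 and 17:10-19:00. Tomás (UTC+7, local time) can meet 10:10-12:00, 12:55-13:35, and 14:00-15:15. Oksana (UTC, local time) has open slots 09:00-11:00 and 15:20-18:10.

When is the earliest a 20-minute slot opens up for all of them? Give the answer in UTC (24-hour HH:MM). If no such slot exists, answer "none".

none

Ravi → UTC: 12:00–13:35, 17:00–18:10, 18:30–19:25.
Zara → UTC: 07:00–10:40, 16:00–17:00.
Hassan → UTC: 05:25–07:25, 07:55–09:05, 11:30–13:05, 13:55–14:55.
Noor → UTC: 17:30–18:45, 20:10–22:00.
Tomás → UTC: 03:10–05:00, 05:55–06:35, 07:00–08:15.
Oksana → UTC: 09:00–11:00, 15:20–18:10.
Ravi ∩ Zara: (none).
Ravi ∩ Zara ∩ Hassan: (none).
Ravi ∩ Zara ∩ Hassan ∩ Noor: (none).
Ravi ∩ Zara ∩ Hassan ∩ Noor ∩ Tomás: (none).
Ravi ∩ Zara ∩ Hassan ∩ Noor ∩ Tomás ∩ Oksana: (none).
Windows ≥ 20 min: (none).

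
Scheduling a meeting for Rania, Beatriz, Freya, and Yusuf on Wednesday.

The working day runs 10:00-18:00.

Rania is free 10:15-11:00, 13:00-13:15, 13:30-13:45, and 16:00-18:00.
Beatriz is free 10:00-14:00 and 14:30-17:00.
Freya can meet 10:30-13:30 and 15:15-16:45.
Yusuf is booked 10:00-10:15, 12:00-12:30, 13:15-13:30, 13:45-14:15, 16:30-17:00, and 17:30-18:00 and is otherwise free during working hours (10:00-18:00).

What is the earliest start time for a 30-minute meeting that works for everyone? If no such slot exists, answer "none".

Yusuf free within 10:00–18:00: 10:15–12:00, 12:30–13:15, 13:30–13:45, 14:15–16:30, 17:00–17:30.
Rania ∩ Beatriz: 10:15–11:00, 13:00–13:15, 13:30–13:45, 16:00–17:00.
Rania ∩ Beatriz ∩ Freya: 10:30–11:00, 13:00–13:15, 16:00–16:45.
Rania ∩ Beatriz ∩ Freya ∩ Yusuf: 10:30–11:00, 13:00–13:15, 16:00–16:30.
Windows ≥ 30 min: 10:30–11:00, 16:00–16:30.
Earliest such window starts at 10:30.

10:30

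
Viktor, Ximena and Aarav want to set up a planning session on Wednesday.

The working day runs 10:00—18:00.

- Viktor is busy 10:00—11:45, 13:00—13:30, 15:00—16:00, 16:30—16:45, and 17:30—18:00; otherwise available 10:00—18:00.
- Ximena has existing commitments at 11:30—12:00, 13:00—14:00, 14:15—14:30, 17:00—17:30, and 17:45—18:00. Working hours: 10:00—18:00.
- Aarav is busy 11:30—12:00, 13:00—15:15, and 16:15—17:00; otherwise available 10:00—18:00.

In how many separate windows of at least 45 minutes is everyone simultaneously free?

1

Viktor free within 10:00–18:00: 11:45–13:00, 13:30–15:00, 16:00–16:30, 16:45–17:30.
Ximena free within 10:00–18:00: 10:00–11:30, 12:00–13:00, 14:00–14:15, 14:30–17:00, 17:30–17:45.
Aarav free within 10:00–18:00: 10:00–11:30, 12:00–13:00, 15:15–16:15, 17:00–18:00.
Viktor ∩ Ximena: 12:00–13:00, 14:00–14:15, 14:30–15:00, 16:00–16:30, 16:45–17:00.
Viktor ∩ Ximena ∩ Aarav: 12:00–13:00, 16:00–16:15.
Windows ≥ 45 min: 12:00–13:00.
That's 1 window.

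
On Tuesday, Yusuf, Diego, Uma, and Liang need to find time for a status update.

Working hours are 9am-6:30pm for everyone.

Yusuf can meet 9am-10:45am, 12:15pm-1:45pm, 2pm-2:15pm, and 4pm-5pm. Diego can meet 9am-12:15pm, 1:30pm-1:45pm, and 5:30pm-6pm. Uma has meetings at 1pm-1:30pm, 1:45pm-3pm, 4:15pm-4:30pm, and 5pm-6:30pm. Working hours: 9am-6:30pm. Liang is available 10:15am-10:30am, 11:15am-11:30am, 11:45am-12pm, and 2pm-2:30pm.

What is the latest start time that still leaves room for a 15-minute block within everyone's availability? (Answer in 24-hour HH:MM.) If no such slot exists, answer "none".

Uma free within 09:00–18:30: 09:00–13:00, 13:30–13:45, 15:00–16:15, 16:30–17:00.
Yusuf ∩ Diego: 09:00–10:45, 13:30–13:45.
Yusuf ∩ Diego ∩ Uma: 09:00–10:45, 13:30–13:45.
Yusuf ∩ Diego ∩ Uma ∩ Liang: 10:15–10:30.
Windows ≥ 15 min: 10:15–10:30.
Latest start in the last window 10:15–10:30 is 10:30 − 15 min = 10:15.

10:15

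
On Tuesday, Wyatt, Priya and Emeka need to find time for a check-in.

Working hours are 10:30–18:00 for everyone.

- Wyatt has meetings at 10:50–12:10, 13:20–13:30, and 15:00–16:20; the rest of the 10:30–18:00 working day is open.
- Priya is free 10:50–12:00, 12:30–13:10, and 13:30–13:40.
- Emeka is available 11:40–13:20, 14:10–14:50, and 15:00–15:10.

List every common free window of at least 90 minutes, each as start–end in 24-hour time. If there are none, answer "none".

Wyatt free within 10:30–18:00: 10:30–10:50, 12:10–13:20, 13:30–15:00, 16:20–18:00.
Wyatt ∩ Priya: 12:30–13:10, 13:30–13:40.
Wyatt ∩ Priya ∩ Emeka: 12:30–13:10.
Windows ≥ 90 min: (none).

none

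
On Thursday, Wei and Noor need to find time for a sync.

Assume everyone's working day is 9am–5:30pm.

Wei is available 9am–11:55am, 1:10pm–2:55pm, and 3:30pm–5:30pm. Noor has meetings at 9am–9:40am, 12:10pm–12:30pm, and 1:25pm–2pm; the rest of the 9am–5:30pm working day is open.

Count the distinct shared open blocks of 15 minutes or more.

Noor free within 09:00–17:30: 09:40–12:10, 12:30–13:25, 14:00–17:30.
Wei ∩ Noor: 09:40–11:55, 13:10–13:25, 14:00–14:55, 15:30–17:30.
Windows ≥ 15 min: 09:40–11:55, 13:10–13:25, 14:00–14:55, 15:30–17:30.
That's 4 windows.

4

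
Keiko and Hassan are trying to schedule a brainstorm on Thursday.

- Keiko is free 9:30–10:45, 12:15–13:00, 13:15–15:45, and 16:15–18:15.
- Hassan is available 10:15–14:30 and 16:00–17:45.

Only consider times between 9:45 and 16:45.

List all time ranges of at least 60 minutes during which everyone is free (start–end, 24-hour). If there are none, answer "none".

Keiko ∩ Hassan: 10:15–10:45, 12:15–13:00, 13:15–14:30, 16:15–17:45.
Restricted to 09:45–16:45: 10:15–10:45, 12:15–13:00, 13:15–14:30, 16:15–16:45.
Windows ≥ 60 min: 13:15–14:30.

13:15–14:30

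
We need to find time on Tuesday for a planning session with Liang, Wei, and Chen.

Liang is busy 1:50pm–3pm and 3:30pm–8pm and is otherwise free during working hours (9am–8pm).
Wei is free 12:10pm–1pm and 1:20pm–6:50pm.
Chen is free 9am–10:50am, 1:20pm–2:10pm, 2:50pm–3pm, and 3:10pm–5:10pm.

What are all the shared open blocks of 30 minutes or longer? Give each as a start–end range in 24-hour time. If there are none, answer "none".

13:20–13:50

Liang free within 09:00–20:00: 09:00–13:50, 15:00–15:30.
Liang ∩ Wei: 12:10–13:00, 13:20–13:50, 15:00–15:30.
Liang ∩ Wei ∩ Chen: 13:20–13:50, 15:10–15:30.
Windows ≥ 30 min: 13:20–13:50.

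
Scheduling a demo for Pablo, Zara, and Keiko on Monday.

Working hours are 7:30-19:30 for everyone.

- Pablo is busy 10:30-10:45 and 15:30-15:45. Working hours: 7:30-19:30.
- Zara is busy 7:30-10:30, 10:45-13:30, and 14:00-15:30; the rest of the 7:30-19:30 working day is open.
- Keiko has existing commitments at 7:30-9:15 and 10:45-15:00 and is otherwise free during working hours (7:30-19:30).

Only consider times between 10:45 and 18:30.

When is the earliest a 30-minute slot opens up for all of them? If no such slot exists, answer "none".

15:45

Pablo free within 07:30–19:30: 07:30–10:30, 10:45–15:30, 15:45–19:30.
Zara free within 07:30–19:30: 10:30–10:45, 13:30–14:00, 15:30–19:30.
Keiko free within 07:30–19:30: 09:15–10:45, 15:00–19:30.
Pablo ∩ Zara: 13:30–14:00, 15:45–19:30.
Pablo ∩ Zara ∩ Keiko: 15:45–19:30.
Restricted to 10:45–18:30: 15:45–18:30.
Windows ≥ 30 min: 15:45–18:30.
Earliest such window starts at 15:45.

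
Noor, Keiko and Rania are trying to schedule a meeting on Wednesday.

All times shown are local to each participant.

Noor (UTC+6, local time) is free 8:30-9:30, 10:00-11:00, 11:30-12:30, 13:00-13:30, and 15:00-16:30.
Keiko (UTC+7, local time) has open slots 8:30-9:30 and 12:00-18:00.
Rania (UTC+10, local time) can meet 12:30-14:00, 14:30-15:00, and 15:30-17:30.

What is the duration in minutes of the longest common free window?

60 minutes

Noor → UTC: 02:30–03:30, 04:00–05:00, 05:30–06:30, 07:00–07:30, 09:00–10:30.
Keiko → UTC: 01:30–02:30, 05:00–11:00.
Rania → UTC: 02:30–04:00, 04:30–05:00, 05:30–07:30.
Noor ∩ Keiko: 05:30–06:30, 07:00–07:30, 09:00–10:30.
Noor ∩ Keiko ∩ Rania: 05:30–06:30, 07:00–07:30.
Common window lengths: 60, 30 min; longest is 60.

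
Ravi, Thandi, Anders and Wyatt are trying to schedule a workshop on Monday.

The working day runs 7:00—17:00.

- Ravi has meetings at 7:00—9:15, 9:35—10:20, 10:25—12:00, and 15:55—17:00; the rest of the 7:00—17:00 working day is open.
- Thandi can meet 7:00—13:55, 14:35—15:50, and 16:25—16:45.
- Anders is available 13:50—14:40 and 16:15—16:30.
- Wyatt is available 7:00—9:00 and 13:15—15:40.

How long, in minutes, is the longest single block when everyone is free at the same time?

Ravi free within 07:00–17:00: 09:15–09:35, 10:20–10:25, 12:00–15:55.
Ravi ∩ Thandi: 09:15–09:35, 10:20–10:25, 12:00–13:55, 14:35–15:50.
Ravi ∩ Thandi ∩ Anders: 13:50–13:55, 14:35–14:40.
Ravi ∩ Thandi ∩ Anders ∩ Wyatt: 13:50–13:55, 14:35–14:40.
Common window lengths: 5, 5 min; longest is 5.

5 minutes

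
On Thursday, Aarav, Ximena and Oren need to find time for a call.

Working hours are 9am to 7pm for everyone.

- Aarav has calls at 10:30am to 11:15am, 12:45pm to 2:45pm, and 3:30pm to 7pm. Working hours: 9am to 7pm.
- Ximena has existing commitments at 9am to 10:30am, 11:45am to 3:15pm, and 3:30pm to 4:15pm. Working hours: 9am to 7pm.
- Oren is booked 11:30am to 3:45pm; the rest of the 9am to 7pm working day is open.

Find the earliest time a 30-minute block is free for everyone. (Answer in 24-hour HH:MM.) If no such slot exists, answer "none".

none

Aarav free within 09:00–19:00: 09:00–10:30, 11:15–12:45, 14:45–15:30.
Ximena free within 09:00–19:00: 10:30–11:45, 15:15–15:30, 16:15–19:00.
Oren free within 09:00–19:00: 09:00–11:30, 15:45–19:00.
Aarav ∩ Ximena: 11:15–11:45, 15:15–15:30.
Aarav ∩ Ximena ∩ Oren: 11:15–11:30.
Windows ≥ 30 min: (none).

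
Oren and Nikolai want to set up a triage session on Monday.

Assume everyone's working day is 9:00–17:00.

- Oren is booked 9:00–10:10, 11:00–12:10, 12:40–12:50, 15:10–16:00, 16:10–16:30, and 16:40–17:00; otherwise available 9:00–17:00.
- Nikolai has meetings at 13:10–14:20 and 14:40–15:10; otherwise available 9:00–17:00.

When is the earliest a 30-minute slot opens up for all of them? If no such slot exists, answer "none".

10:10

Oren free within 09:00–17:00: 10:10–11:00, 12:10–12:40, 12:50–15:10, 16:00–16:10, 16:30–16:40.
Nikolai free within 09:00–17:00: 09:00–13:10, 14:20–14:40, 15:10–17:00.
Oren ∩ Nikolai: 10:10–11:00, 12:10–12:40, 12:50–13:10, 14:20–14:40, 16:00–16:10, 16:30–16:40.
Windows ≥ 30 min: 10:10–11:00, 12:10–12:40.
Earliest such window starts at 10:10.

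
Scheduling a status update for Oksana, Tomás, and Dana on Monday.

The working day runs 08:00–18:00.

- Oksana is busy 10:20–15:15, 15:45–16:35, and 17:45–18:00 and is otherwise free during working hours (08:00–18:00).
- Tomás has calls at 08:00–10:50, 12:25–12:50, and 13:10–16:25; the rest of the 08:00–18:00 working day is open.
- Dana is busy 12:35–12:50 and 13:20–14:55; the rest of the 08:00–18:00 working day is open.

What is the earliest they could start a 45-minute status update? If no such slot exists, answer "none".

Oksana free within 08:00–18:00: 08:00–10:20, 15:15–15:45, 16:35–17:45.
Tomás free within 08:00–18:00: 10:50–12:25, 12:50–13:10, 16:25–18:00.
Dana free within 08:00–18:00: 08:00–12:35, 12:50–13:20, 14:55–18:00.
Oksana ∩ Tomás: 16:35–17:45.
Oksana ∩ Tomás ∩ Dana: 16:35–17:45.
Windows ≥ 45 min: 16:35–17:45.
Earliest such window starts at 16:35.

16:35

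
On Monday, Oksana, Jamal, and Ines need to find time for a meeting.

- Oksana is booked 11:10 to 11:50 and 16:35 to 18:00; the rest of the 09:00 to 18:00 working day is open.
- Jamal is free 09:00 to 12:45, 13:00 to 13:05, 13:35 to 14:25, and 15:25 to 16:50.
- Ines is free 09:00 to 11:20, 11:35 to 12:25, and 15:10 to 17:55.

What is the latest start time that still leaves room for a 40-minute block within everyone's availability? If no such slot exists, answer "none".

Oksana free within 09:00–18:00: 09:00–11:10, 11:50–16:35.
Oksana ∩ Jamal: 09:00–11:10, 11:50–12:45, 13:00–13:05, 13:35–14:25, 15:25–16:35.
Oksana ∩ Jamal ∩ Ines: 09:00–11:10, 11:50–12:25, 15:25–16:35.
Windows ≥ 40 min: 09:00–11:10, 15:25–16:35.
Latest start in the last window 15:25–16:35 is 16:35 − 40 min = 15:55.

15:55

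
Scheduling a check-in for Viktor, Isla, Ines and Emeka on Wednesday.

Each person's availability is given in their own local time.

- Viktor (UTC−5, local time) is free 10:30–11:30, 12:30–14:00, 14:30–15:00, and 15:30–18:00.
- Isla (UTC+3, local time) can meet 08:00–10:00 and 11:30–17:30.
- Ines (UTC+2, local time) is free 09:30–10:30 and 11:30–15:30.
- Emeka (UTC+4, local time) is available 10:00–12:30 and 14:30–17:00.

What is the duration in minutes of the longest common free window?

0 minutes

Viktor → UTC: 15:30–16:30, 17:30–19:00, 19:30–20:00, 20:30–23:00.
Isla → UTC: 05:00–07:00, 08:30–14:30.
Ines → UTC: 07:30–08:30, 09:30–13:30.
Emeka → UTC: 06:00–08:30, 10:30–13:00.
Viktor ∩ Isla: (none).
Viktor ∩ Isla ∩ Ines: (none).
Viktor ∩ Isla ∩ Ines ∩ Emeka: (none).
No common window.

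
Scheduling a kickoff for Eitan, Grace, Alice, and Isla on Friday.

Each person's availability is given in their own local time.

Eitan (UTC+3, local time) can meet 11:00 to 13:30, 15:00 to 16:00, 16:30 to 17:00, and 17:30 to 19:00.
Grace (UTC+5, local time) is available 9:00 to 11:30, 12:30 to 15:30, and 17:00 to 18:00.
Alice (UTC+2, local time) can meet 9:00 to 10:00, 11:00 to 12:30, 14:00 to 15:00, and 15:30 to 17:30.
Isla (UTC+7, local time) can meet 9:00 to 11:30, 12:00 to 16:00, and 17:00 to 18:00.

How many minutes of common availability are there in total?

30 minutes

Eitan → UTC: 08:00–10:30, 12:00–13:00, 13:30–14:00, 14:30–16:00.
Grace → UTC: 04:00–06:30, 07:30–10:30, 12:00–13:00.
Alice → UTC: 07:00–08:00, 09:00–10:30, 12:00–13:00, 13:30–15:30.
Isla → UTC: 02:00–04:30, 05:00–09:00, 10:00–11:00.
Eitan ∩ Grace: 08:00–10:30, 12:00–13:00.
Eitan ∩ Grace ∩ Alice: 09:00–10:30, 12:00–13:00.
Eitan ∩ Grace ∩ Alice ∩ Isla: 10:00–10:30.
Total common minutes: 30.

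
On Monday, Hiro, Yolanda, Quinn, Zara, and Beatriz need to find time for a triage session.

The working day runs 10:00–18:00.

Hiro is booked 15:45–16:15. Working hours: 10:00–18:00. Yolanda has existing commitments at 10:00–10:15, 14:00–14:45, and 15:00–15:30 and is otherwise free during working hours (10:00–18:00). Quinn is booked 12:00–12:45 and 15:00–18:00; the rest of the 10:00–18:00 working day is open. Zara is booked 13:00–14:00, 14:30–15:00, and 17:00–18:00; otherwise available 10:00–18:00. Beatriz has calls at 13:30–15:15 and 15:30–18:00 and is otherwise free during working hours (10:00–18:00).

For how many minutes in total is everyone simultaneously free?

Hiro free within 10:00–18:00: 10:00–15:45, 16:15–18:00.
Yolanda free within 10:00–18:00: 10:15–14:00, 14:45–15:00, 15:30–18:00.
Quinn free within 10:00–18:00: 10:00–12:00, 12:45–15:00.
Zara free within 10:00–18:00: 10:00–13:00, 14:00–14:30, 15:00–17:00.
Beatriz free within 10:00–18:00: 10:00–13:30, 15:15–15:30.
Hiro ∩ Yolanda: 10:15–14:00, 14:45–15:00, 15:30–15:45, 16:15–18:00.
Hiro ∩ Yolanda ∩ Quinn: 10:15–12:00, 12:45–14:00, 14:45–15:00.
Hiro ∩ Yolanda ∩ Quinn ∩ Zara: 10:15–12:00, 12:45–13:00.
Hiro ∩ Yolanda ∩ Quinn ∩ Zara ∩ Beatriz: 10:15–12:00, 12:45–13:00.
Total common minutes: 105 + 15 = 120.

120 minutes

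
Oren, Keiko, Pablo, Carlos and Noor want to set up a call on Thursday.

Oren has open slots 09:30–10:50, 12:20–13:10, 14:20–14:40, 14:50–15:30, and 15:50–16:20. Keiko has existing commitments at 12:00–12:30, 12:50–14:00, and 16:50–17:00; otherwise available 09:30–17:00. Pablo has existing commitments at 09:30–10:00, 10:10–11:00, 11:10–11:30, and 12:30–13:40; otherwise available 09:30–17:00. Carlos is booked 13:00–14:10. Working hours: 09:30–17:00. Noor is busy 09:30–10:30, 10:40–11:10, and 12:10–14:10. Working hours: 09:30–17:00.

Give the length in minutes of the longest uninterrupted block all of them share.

40 minutes

Keiko free within 09:30–17:00: 09:30–12:00, 12:30–12:50, 14:00–16:50.
Pablo free within 09:30–17:00: 10:00–10:10, 11:00–11:10, 11:30–12:30, 13:40–17:00.
Carlos free within 09:30–17:00: 09:30–13:00, 14:10–17:00.
Noor free within 09:30–17:00: 10:30–10:40, 11:10–12:10, 14:10–17:00.
Oren ∩ Keiko: 09:30–10:50, 12:30–12:50, 14:20–14:40, 14:50–15:30, 15:50–16:20.
Oren ∩ Keiko ∩ Pablo: 10:00–10:10, 14:20–14:40, 14:50–15:30, 15:50–16:20.
Oren ∩ Keiko ∩ Pablo ∩ Carlos: 10:00–10:10, 14:20–14:40, 14:50–15:30, 15:50–16:20.
Oren ∩ Keiko ∩ Pablo ∩ Carlos ∩ Noor: 14:20–14:40, 14:50–15:30, 15:50–16:20.
Common window lengths: 20, 40, 30 min; longest is 40.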